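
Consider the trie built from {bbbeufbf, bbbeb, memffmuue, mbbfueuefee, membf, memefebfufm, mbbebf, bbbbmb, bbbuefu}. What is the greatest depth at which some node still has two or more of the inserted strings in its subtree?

4

Look for the deepest trie node that still has at least two words in its subtree.
e.g. "bbbeb" and "bbbeufbf" share the prefix "bbbe" of length 4; no pair shares a longer one.
Longest shared-prefix length: 4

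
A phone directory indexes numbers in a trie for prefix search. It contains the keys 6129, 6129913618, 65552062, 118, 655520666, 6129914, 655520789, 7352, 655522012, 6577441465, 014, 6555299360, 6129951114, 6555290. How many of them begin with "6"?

11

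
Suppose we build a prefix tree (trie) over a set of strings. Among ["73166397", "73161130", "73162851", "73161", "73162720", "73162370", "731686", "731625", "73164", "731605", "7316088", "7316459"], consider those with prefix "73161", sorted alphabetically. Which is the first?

73161

Filter for "73161…" and sort: "73161", "73161130"
Position 1: 73161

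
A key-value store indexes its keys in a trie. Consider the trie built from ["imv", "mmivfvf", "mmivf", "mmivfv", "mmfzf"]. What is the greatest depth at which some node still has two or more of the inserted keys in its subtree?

6

The deepest shared node is where two words last agree before diverging.
e.g. "mmivfv" and "mmivfvf" share the prefix "mmivfv" of length 6; no pair shares a longer one.
Longest shared-prefix length: 6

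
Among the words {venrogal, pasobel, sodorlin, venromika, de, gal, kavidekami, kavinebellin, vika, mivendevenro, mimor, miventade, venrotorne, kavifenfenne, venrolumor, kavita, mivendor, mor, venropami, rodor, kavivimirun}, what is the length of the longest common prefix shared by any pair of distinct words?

6

The deepest shared node is where two words last agree before diverging.
e.g. "mivendevenro" and "mivendor" share the prefix "mivend" of length 6; no pair shares a longer one.
Longest shared-prefix length: 6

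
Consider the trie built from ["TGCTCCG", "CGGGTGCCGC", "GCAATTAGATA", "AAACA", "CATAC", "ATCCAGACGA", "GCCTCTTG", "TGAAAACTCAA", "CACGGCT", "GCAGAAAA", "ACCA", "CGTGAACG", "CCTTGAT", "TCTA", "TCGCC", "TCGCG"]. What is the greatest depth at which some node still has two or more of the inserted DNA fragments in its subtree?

4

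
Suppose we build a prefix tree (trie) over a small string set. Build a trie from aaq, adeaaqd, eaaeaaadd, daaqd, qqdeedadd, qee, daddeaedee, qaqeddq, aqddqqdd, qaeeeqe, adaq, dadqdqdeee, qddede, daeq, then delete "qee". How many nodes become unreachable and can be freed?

Walk "qee" from the leaf back toward the root, removing each node that no remaining word uses.
The suffix "ee" (2 nodes) is used only by "qee"; the node for "q" still has the child "q", so pruning stops there.
Nodes removed: 2

2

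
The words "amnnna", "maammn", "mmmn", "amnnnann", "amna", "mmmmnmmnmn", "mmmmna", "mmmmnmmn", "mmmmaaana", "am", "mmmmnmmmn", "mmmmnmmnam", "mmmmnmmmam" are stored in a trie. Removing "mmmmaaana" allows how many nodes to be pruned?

5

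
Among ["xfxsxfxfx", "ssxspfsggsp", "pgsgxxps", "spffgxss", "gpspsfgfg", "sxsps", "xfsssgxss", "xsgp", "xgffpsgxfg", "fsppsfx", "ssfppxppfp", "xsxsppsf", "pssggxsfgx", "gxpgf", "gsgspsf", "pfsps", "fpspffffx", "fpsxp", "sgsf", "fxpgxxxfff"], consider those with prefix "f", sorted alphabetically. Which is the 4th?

Filter for "f…" and sort: "fpspffffx", "fpsxp", "fsppsfx", "fxpgxxxfff"
Position 4: fxpgxxxfff

fxpgxxxfff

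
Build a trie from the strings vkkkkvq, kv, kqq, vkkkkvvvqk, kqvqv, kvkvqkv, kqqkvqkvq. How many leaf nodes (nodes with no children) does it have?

Leaves are exactly the stored words that no other stored word extends.
Those words: "kqqkvqkvq", "kqvqv", "kvkvqkv", "vkkkkvq", "vkkkkvvvqk"
Leaf count: 5

5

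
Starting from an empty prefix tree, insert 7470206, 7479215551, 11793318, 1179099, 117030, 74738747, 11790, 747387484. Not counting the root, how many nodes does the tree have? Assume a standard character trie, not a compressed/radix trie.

Trace insertions, counting only characters that open a new branch:
  "7470206" → 7 new (7, 4, 7, 0, 2, 0, 6)
  "7479215551" → prefix "747" already present; 7 new (9, 2, 1, 5, 5, 5, 1)
  "11793318" → 8 new (1, 1, 7, 9, 3, 3, 1, 8)
  "1179099" → prefix "1179" already present; 3 new (0, 9, 9)
  "117030" → prefix "117" already present; 3 new (0, 3, 0)
  "74738747" → prefix "747" already present; 5 new (3, 8, 7, 4, 7)
  "11790" → prefix "11790" already present; 0 new (none)
  "747387484" → prefix "7473874" already present; 2 new (8, 4)
Total nodes = 7 + 7 + 8 + 3 + 3 + 5 + 0 + 2 = 35

35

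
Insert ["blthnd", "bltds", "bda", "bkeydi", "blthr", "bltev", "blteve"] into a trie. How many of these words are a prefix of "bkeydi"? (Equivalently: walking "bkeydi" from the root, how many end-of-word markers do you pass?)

1

Traverse "bkeydi" character by character; count nodes along the way that are marked as word ends.
Prefixes of the query that are stored words: "bkeydi"
Count: 1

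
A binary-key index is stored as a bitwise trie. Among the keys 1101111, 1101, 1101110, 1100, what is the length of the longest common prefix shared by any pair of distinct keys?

6

Look for the deepest trie node that still has at least two words in its subtree.
"1101110" and "1101111" agree on "110111" (6 characters) before diverging; nothing deeper is shared.
Longest shared-prefix length: 6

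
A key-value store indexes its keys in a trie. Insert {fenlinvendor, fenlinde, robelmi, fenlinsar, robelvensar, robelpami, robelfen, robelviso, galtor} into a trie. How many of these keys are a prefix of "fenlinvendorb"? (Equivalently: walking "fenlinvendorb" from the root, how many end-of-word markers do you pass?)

Walk "fenlinvendorb" from the root; an end-of-word marker is hit whenever a stored word is a prefix of "fenlinvendorb".
Prefixes of the query that are stored words: "fenlinvendor"
Count: 1

1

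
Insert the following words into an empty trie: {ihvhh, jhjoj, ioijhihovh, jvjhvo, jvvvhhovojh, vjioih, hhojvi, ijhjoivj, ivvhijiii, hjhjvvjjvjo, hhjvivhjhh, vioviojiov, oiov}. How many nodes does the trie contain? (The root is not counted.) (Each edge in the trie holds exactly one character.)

For each word, the new-node count is its length minus the longest prefix already in the trie:
  "ihvhh" → 5 new (i, h, v, h, h)
  "jhjoj" → 5 new (j, h, j, o, j)
  "ioijhihovh" → prefix "i" already present; 9 new (o, i, j, h, i, h, o, v, h)
  "jvjhvo" → prefix "j" already present; 5 new (v, j, h, v, o)
  "jvvvhhovojh" → prefix "jv" already present; 9 new (v, v, h, h, o, v, o, j, h)
  "vjioih" → 6 new (v, j, i, o, i, h)
  "hhojvi" → 6 new (h, h, o, j, v, i)
  "ijhjoivj" → prefix "i" already present; 7 new (j, h, j, o, i, v, j)
  "ivvhijiii" → prefix "i" already present; 8 new (v, v, h, i, j, i, i, i)
  "hjhjvvjjvjo" → prefix "h" already present; 10 new (j, h, j, v, v, j, j, v, j, o)
  "hhjvivhjhh" → prefix "hh" already present; 8 new (j, v, i, v, h, j, h, h)
  "vioviojiov" → prefix "v" already present; 9 new (i, o, v, i, o, j, i, o, v)
  "oiov" → 4 new (o, i, o, v)
Total nodes = 5 + 5 + 9 + 5 + 9 + 6 + 6 + 7 + 8 + 10 + 8 + 9 + 4 = 91

91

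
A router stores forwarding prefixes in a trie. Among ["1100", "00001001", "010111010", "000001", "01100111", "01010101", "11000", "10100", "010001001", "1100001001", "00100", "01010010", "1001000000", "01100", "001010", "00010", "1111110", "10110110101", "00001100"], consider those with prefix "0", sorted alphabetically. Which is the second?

Words with prefix "0", in lexicographic order: "000001", "00001001", "00001100", "00010", "00100", "001010", "010001001", "01010010", "01010101", "010111010", "01100", "01100111"
Position 2: 00001001

00001001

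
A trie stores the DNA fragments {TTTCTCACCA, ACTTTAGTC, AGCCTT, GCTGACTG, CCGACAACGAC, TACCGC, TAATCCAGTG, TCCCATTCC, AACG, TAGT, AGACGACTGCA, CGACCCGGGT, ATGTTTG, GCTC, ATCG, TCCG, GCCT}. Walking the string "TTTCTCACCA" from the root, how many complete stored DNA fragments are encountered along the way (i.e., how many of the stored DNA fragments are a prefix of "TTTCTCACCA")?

Walk "TTTCTCACCA" from the root; an end-of-word marker is hit whenever a stored word is a prefix of "TTTCTCACCA".
Prefixes of the query that are stored words: "TTTCTCACCA"
Count: 1

1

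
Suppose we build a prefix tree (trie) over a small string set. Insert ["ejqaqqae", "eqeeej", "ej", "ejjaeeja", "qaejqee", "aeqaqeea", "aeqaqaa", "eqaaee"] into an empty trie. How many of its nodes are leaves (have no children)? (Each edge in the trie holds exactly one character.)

7

A leaf is a node with no children — equivalently, the end of a word that is not a proper prefix of any other stored word.
Those words: "aeqaqaa", "aeqaqeea", "ejjaeeja", "ejqaqqae", "eqaaee", "eqeeej", "qaejqee"
Leaf count: 7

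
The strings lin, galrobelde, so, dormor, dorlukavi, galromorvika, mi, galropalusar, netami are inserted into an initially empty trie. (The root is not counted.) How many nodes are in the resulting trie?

For each word, the new-node count is its length minus the longest prefix already in the trie:
  "lin" → 3 new (l, i, n)
  "galrobelde" → 10 new (g, a, l, r, o, b, e, l, d, e)
  "so" → 2 new (s, o)
  "dormor" → 6 new (d, o, r, m, o, r)
  "dorlukavi" → prefix "dor" already present; 6 new (l, u, k, a, v, i)
  "galromorvika" → prefix "galro" already present; 7 new (m, o, r, v, i, k, a)
  "mi" → 2 new (m, i)
  "galropalusar" → prefix "galro" already present; 7 new (p, a, l, u, s, a, r)
  "netami" → 6 new (n, e, t, a, m, i)
Total nodes = 3 + 10 + 2 + 6 + 6 + 7 + 2 + 7 + 6 = 49

49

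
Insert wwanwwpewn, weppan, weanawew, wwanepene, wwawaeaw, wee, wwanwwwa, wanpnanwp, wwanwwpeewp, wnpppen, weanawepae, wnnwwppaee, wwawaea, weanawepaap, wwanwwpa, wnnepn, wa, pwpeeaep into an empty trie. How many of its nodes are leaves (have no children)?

A leaf is a node with no children — equivalently, the end of a word that is not a proper prefix of any other stored word.
Those words: "pwpeeaep", "wanpnanwp", "weanawepaap", "weanawepae", "weanawew", "wee", "weppan", "wnnepn", "wnnwwppaee", "wnpppen", "wwanepene", "wwanwwpa", "wwanwwpeewp", "wwanwwpewn", "wwanwwwa", "wwawaeaw"
Leaf count: 16

16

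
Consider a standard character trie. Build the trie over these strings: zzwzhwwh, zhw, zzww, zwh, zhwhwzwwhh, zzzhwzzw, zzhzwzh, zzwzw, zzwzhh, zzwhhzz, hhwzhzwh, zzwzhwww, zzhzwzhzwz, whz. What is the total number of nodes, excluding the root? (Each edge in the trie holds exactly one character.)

Insert word by word; a character creates a node only if that edge doesn't already exist:
  "zzwzhwwh" → 8 new (z, z, w, z, h, w, w, h)
  "zhw" → prefix "z" already present; 2 new (h, w)
  "zzww" → prefix "zzw" already present; 1 new (w)
  "zwh" → prefix "z" already present; 2 new (w, h)
  "zhwhwzwwhh" → prefix "zhw" already present; 7 new (h, w, z, w, w, h, h)
  "zzzhwzzw" → prefix "zz" already present; 6 new (z, h, w, z, z, w)
  "zzhzwzh" → prefix "zz" already present; 5 new (h, z, w, z, h)
  "zzwzw" → prefix "zzwz" already present; 1 new (w)
  "zzwzhh" → prefix "zzwzh" already present; 1 new (h)
  "zzwhhzz" → prefix "zzw" already present; 4 new (h, h, z, z)
  "hhwzhzwh" → 8 new (h, h, w, z, h, z, w, h)
  "zzwzhwww" → prefix "zzwzhww" already present; 1 new (w)
  "zzhzwzhzwz" → prefix "zzhzwzh" already present; 3 new (z, w, z)
  "whz" → 3 new (w, h, z)
Total nodes = 8 + 2 + 1 + 2 + 7 + 6 + 5 + 1 + 1 + 4 + 8 + 1 + 3 + 3 = 52

52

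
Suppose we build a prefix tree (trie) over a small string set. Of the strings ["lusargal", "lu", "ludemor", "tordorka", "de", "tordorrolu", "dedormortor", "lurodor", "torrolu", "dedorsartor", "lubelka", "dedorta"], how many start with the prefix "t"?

3

Traverse to the node for "t", then collect every word in that subtree.
Matches: "tordorka", "tordorrolu", "torrolu"
Count: 3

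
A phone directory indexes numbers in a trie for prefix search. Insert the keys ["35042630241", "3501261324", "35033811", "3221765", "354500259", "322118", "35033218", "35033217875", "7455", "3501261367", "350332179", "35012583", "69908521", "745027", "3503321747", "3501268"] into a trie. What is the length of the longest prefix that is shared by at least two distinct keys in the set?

8

Look for the deepest trie node that still has at least two words in its subtree.
"3501261324" and "3501261367" agree on "35012613" (8 characters) before diverging; nothing deeper is shared.
Longest shared-prefix length: 8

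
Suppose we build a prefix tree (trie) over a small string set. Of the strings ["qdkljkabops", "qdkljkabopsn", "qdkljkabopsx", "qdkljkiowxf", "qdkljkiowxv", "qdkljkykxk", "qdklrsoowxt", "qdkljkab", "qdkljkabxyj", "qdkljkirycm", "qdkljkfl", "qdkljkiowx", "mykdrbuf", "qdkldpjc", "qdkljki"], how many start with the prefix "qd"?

Filter for entries beginning with "qd":
Matches: "qdkldpjc", "qdkljkab", "qdkljkabops", "qdkljkabopsn", "qdkljkabopsx", "qdkljkabxyj", "qdkljkfl", "qdkljki", "qdkljkiowx", "qdkljkiowxf", "qdkljkiowxv", "qdkljkirycm", "qdkljkykxk", "qdklrsoowxt"
Count: 14

14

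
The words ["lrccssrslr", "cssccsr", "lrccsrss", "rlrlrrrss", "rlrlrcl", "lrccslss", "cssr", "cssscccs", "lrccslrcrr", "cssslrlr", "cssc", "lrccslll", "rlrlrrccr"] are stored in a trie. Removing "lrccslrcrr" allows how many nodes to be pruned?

4

Walk "lrccslrcrr" from the leaf back toward the root, removing each node that no remaining word uses.
The suffix "rcrr" (4 nodes) is used only by "lrccslrcrr"; the node for "lrccsl" still has the child "s", so pruning stops there.
Nodes removed: 4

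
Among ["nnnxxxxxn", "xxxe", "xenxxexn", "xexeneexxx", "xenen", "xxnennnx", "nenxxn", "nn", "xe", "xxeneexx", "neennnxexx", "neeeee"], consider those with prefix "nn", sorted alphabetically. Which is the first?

nn

Words with prefix "nn", in lexicographic order: "nn", "nnnxxxxxn"
The 1st is nn.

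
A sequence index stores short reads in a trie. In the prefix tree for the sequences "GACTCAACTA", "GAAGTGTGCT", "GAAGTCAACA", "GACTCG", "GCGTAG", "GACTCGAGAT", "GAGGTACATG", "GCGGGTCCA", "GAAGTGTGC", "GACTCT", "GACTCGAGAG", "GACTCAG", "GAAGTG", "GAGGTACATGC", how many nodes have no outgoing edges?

A leaf is a node with no children — equivalently, the end of a word that is not a proper prefix of any other stored word.
Those words: "GAAGTCAACA", "GAAGTGTGCT", "GACTCAACTA", "GACTCAG", "GACTCGAGAG", "GACTCGAGAT", "GACTCT", "GAGGTACATGC", "GCGGGTCCA", "GCGTAG"
Leaf count: 10

10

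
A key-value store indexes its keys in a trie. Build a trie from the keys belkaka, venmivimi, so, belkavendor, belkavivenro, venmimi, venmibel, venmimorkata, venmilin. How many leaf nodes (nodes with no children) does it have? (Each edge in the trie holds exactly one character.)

Leaves are exactly the stored words that no other stored word extends.
Those words: "belkaka", "belkavendor", "belkavivenro", "so", "venmibel", "venmilin", "venmimi", "venmimorkata", "venmivimi"
Leaf count: 9

9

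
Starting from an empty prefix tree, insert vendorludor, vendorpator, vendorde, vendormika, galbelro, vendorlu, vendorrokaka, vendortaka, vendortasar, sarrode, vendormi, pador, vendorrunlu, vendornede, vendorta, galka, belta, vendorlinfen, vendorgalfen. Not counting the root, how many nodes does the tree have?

Trace insertions, counting only characters that open a new branch:
  "vendorludor" → 11 new (v, e, n, d, o, r, l, u, d, o, r)
  "vendorpator" → prefix "vendor" already present; 5 new (p, a, t, o, r)
  "vendorde" → prefix "vendor" already present; 2 new (d, e)
  "vendormika" → prefix "vendor" already present; 4 new (m, i, k, a)
  "galbelro" → 8 new (g, a, l, b, e, l, r, o)
  "vendorlu" → prefix "vendorlu" already present; 0 new (none)
  "vendorrokaka" → prefix "vendor" already present; 6 new (r, o, k, a, k, a)
  "vendortaka" → prefix "vendor" already present; 4 new (t, a, k, a)
  "vendortasar" → prefix "vendorta" already present; 3 new (s, a, r)
  "sarrode" → 7 new (s, a, r, r, o, d, e)
  "vendormi" → prefix "vendormi" already present; 0 new (none)
  "pador" → 5 new (p, a, d, o, r)
  "vendorrunlu" → prefix "vendorr" already present; 4 new (u, n, l, u)
  "vendornede" → prefix "vendor" already present; 4 new (n, e, d, e)
  "vendorta" → prefix "vendorta" already present; 0 new (none)
  "galka" → prefix "gal" already present; 2 new (k, a)
  "belta" → 5 new (b, e, l, t, a)
  "vendorlinfen" → prefix "vendorl" already present; 5 new (i, n, f, e, n)
  "vendorgalfen" → prefix "vendor" already present; 6 new (g, a, l, f, e, n)
Total nodes = 11 + 5 + 2 + 4 + 8 + 0 + 6 + 4 + 3 + 7 + 0 + 5 + 4 + 4 + 0 + 2 + 5 + 5 + 6 = 81

81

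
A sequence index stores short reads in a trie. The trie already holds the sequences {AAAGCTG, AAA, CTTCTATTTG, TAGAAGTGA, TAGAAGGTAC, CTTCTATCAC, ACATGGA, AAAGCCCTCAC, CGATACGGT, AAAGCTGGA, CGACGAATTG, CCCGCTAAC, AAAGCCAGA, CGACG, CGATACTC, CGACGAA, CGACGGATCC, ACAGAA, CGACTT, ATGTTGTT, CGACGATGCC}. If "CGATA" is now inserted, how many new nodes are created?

Every character of "CGATA" already lies on an existing path (it is a prefix of some stored word).
No new nodes are needed: 0.

0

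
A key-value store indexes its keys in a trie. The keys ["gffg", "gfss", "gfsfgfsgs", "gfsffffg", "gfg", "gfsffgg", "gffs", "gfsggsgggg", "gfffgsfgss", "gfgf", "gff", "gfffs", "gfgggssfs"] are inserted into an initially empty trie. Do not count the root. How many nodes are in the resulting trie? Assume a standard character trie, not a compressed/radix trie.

42

Insert word by word; a character creates a node only if that edge doesn't already exist:
  "gffg" → 4 new (g, f, f, g)
  "gfss" → prefix "gf" already present; 2 new (s, s)
  "gfsfgfsgs" → prefix "gfs" already present; 6 new (f, g, f, s, g, s)
  "gfsffffg" → prefix "gfsf" already present; 4 new (f, f, f, g)
  "gfg" → prefix "gf" already present; 1 new (g)
  "gfsffgg" → prefix "gfsff" already present; 2 new (g, g)
  "gffs" → prefix "gff" already present; 1 new (s)
  "gfsggsgggg" → prefix "gfs" already present; 7 new (g, g, s, g, g, g, g)
  "gfffgsfgss" → prefix "gff" already present; 7 new (f, g, s, f, g, s, s)
  "gfgf" → prefix "gfg" already present; 1 new (f)
  "gff" → prefix "gff" already present; 0 new (none)
  "gfffs" → prefix "gfff" already present; 1 new (s)
  "gfgggssfs" → prefix "gfg" already present; 6 new (g, g, s, s, f, s)
Total nodes = 4 + 2 + 6 + 4 + 1 + 2 + 1 + 7 + 7 + 1 + 0 + 1 + 6 = 42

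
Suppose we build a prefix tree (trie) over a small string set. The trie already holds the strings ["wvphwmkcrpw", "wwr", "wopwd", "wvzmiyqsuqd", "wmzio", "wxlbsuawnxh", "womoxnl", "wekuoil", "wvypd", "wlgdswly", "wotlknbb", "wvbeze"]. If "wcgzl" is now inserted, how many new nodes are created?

Walking "wcgzl" from the root, the first 1 characters ("w") follow existing edges; "c" is the first miss.
Each of the 4 remaining characters creates one node.

4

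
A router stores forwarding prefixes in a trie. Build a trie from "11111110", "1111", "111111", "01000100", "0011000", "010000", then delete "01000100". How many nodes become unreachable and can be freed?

Walk "01000100" from the leaf back toward the root, removing each node that no remaining word uses.
The suffix "100" (3 nodes) is used only by "01000100"; the node for "01000" still has the child "0", so pruning stops there.
Nodes removed: 3

3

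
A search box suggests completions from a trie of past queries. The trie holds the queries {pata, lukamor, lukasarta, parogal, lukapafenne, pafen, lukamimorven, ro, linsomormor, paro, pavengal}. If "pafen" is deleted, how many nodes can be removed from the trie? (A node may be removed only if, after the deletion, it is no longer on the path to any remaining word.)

3

Walk "pafen" from the leaf back toward the root, removing each node that no remaining word uses.
The suffix "fen" (3 nodes) is used only by "pafen"; the node for "pa" still has the child "t", so pruning stops there.
Nodes removed: 3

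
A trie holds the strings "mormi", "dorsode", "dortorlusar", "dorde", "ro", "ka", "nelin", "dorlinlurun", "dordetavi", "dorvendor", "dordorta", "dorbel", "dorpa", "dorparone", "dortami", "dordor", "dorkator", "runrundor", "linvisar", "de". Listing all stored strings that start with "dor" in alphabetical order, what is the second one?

dorde

Filter for "dor…" and sort: "dorbel", "dorde", "dordetavi", "dordor", "dordorta", "dorkator", "dorlinlurun", "dorpa", "dorparone", "dorsode", "dortami", "dortorlusar", "dorvendor"
The 2nd is dorde.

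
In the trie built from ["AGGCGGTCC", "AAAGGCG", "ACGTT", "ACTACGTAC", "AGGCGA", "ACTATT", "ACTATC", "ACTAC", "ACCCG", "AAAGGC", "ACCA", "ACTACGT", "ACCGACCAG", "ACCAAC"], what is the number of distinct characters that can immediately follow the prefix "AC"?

Follow the path "AC" to its node, then look at its outgoing edges.
Distinct next characters after "AC": C, G, T.
That node has 3 child edges.

3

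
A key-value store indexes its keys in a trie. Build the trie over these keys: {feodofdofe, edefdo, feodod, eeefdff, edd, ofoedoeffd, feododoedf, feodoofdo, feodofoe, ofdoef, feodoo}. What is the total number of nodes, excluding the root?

48

Count nodes per top-level branch (shared prefixes stored once):
  'e'-branch (edd, edefdo, eeefdff): 13 nodes
  'f'-branch (feodod, feododoedf, feodofdofe, feodofoe, feodoo, feodoofdo): 21 nodes
  'o'-branch (ofdoef, ofoedoeffd): 14 nodes
Sum: 48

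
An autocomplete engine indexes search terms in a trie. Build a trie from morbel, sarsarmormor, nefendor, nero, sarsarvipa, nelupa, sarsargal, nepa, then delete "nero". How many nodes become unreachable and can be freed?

Walk "nero" from the leaf back toward the root, removing each node that no remaining word uses.
The suffix "ro" (2 nodes) is used only by "nero"; the node for "ne" still has the child "f", so pruning stops there.
Nodes removed: 2

2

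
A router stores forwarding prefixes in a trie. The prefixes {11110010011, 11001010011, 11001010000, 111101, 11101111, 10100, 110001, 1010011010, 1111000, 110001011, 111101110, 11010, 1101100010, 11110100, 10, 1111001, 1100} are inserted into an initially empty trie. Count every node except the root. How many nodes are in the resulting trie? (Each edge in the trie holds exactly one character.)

For each word, the new-node count is its length minus the longest prefix already in the trie:
  "11110010011" → 11 new (1, 1, 1, 1, 0, 0, 1, 0, 0, 1, 1)
  "11001010011" → prefix "11" already present; 9 new (0, 0, 1, 0, 1, 0, 0, 1, 1)
  "11001010000" → prefix "110010100" already present; 2 new (0, 0)
  "111101" → prefix "11110" already present; 1 new (1)
  "11101111" → prefix "111" already present; 5 new (0, 1, 1, 1, 1)
  "10100" → prefix "1" already present; 4 new (0, 1, 0, 0)
  "110001" → prefix "1100" already present; 2 new (0, 1)
  "1010011010" → prefix "10100" already present; 5 new (1, 1, 0, 1, 0)
  "1111000" → prefix "111100" already present; 1 new (0)
  "110001011" → prefix "110001" already present; 3 new (0, 1, 1)
  "111101110" → prefix "111101" already present; 3 new (1, 1, 0)
  "11010" → prefix "110" already present; 2 new (1, 0)
  "1101100010" → prefix "1101" already present; 6 new (1, 0, 0, 0, 1, 0)
  "11110100" → prefix "111101" already present; 2 new (0, 0)
  "10" → prefix "10" already present; 0 new (none)
  "1111001" → prefix "1111001" already present; 0 new (none)
  "1100" → prefix "1100" already present; 0 new (none)
Total nodes = 11 + 9 + 2 + 1 + 5 + 4 + 2 + 5 + 1 + 3 + 3 + 2 + 6 + 2 + 0 + 0 + 0 = 56

56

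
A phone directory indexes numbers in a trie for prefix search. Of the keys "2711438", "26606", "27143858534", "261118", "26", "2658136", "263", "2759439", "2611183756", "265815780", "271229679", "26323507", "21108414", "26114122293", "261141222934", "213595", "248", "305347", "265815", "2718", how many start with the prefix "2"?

19

Filter for entries beginning with "2":
Words under "2": 21108414, 213595, 248, 26, 261118, 2611183756, 26114122293, 261141222934, 263, 26323507, 2658136, 265815, 265815780, 26606, 2711438, 271229679, 27143858534, 2718, 2759439
Count: 19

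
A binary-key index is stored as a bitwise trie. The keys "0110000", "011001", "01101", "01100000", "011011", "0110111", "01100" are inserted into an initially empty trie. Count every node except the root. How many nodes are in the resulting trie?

Trace insertions, counting only characters that open a new branch:
  "0110000" → 7 new (0, 1, 1, 0, 0, 0, 0)
  "011001" → prefix "01100" already present; 1 new (1)
  "01101" → prefix "0110" already present; 1 new (1)
  "01100000" → prefix "0110000" already present; 1 new (0)
  "011011" → prefix "01101" already present; 1 new (1)
  "0110111" → prefix "011011" already present; 1 new (1)
  "01100" → prefix "01100" already present; 0 new (none)
Total nodes = 7 + 1 + 1 + 1 + 1 + 1 + 0 = 12

12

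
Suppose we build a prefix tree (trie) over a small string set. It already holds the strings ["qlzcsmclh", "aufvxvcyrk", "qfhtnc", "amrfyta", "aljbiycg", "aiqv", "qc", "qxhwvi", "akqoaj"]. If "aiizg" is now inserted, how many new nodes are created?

Walking "aiizg" from the root, the first 2 characters ("ai") follow existing edges; "i" is the first miss.
Each of the 3 remaining characters creates one node.

3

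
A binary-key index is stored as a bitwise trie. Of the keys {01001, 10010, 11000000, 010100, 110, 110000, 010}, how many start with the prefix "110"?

Filter for entries beginning with "110":
Matches: "110", "110000", "11000000"
Count: 3

3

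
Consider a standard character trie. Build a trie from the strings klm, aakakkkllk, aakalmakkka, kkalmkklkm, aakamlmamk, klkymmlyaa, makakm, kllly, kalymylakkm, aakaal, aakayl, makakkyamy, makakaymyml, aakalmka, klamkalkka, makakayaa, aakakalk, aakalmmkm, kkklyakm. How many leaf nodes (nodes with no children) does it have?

Leaves are exactly the stored words that no other stored word extends.
Those words: "aakaal", "aakakalk", "aakakkkllk", "aakalmakkka", "aakalmka", "aakalmmkm", "aakamlmamk", "aakayl", "kalymylakkm", "kkalmkklkm", "kkklyakm", "klamkalkka", "klkymmlyaa", "kllly", "klm", "makakayaa", "makakaymyml", "makakkyamy", "makakm"
Leaf count: 19

19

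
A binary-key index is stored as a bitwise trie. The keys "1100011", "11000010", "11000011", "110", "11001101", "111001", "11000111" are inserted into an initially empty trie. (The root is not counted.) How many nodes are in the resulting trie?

Trace insertions, counting only characters that open a new branch:
  "1100011" → 7 new (1, 1, 0, 0, 0, 1, 1)
  "11000010" → prefix "11000" already present; 3 new (0, 1, 0)
  "11000011" → prefix "1100001" already present; 1 new (1)
  "110" → prefix "110" already present; 0 new (none)
  "11001101" → prefix "1100" already present; 4 new (1, 1, 0, 1)
  "111001" → prefix "11" already present; 4 new (1, 0, 0, 1)
  "11000111" → prefix "1100011" already present; 1 new (1)
Total nodes = 7 + 3 + 1 + 0 + 4 + 4 + 1 = 20

20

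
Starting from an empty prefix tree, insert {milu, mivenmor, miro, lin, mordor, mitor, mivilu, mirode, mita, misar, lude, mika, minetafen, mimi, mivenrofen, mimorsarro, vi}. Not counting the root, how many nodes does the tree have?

For each word, the new-node count is its length minus the longest prefix already in the trie:
  "milu" → 4 new (m, i, l, u)
  "mivenmor" → prefix "mi" already present; 6 new (v, e, n, m, o, r)
  "miro" → prefix "mi" already present; 2 new (r, o)
  "lin" → 3 new (l, i, n)
  "mordor" → prefix "m" already present; 5 new (o, r, d, o, r)
  "mitor" → prefix "mi" already present; 3 new (t, o, r)
  "mivilu" → prefix "miv" already present; 3 new (i, l, u)
  "mirode" → prefix "miro" already present; 2 new (d, e)
  "mita" → prefix "mit" already present; 1 new (a)
  "misar" → prefix "mi" already present; 3 new (s, a, r)
  "lude" → prefix "l" already present; 3 new (u, d, e)
  "mika" → prefix "mi" already present; 2 new (k, a)
  "minetafen" → prefix "mi" already present; 7 new (n, e, t, a, f, e, n)
  "mimi" → prefix "mi" already present; 2 new (m, i)
  "mivenrofen" → prefix "miven" already present; 5 new (r, o, f, e, n)
  "mimorsarro" → prefix "mim" already present; 7 new (o, r, s, a, r, r, o)
  "vi" → 2 new (v, i)
Total nodes = 4 + 6 + 2 + 3 + 5 + 3 + 3 + 2 + 1 + 3 + 3 + 2 + 7 + 2 + 5 + 7 + 2 = 60

60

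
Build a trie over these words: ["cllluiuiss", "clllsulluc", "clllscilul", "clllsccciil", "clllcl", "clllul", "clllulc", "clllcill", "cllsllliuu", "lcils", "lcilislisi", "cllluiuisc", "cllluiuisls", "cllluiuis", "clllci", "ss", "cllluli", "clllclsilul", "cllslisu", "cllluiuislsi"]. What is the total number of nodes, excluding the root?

Insert word by word; a character creates a node only if that edge doesn't already exist:
  "cllluiuiss" → 10 new (c, l, l, l, u, i, u, i, s, s)
  "clllsulluc" → prefix "clll" already present; 6 new (s, u, l, l, u, c)
  "clllscilul" → prefix "cllls" already present; 5 new (c, i, l, u, l)
  "clllsccciil" → prefix "clllsc" already present; 5 new (c, c, i, i, l)
  "clllcl" → prefix "clll" already present; 2 new (c, l)
  "clllul" → prefix "clllu" already present; 1 new (l)
  "clllulc" → prefix "clllul" already present; 1 new (c)
  "clllcill" → prefix "clllc" already present; 3 new (i, l, l)
  "cllsllliuu" → prefix "cll" already present; 7 new (s, l, l, l, i, u, u)
  "lcils" → 5 new (l, c, i, l, s)
  "lcilislisi" → prefix "lcil" already present; 6 new (i, s, l, i, s, i)
  "cllluiuisc" → prefix "cllluiuis" already present; 1 new (c)
  "cllluiuisls" → prefix "cllluiuis" already present; 2 new (l, s)
  "cllluiuis" → prefix "cllluiuis" already present; 0 new (none)
  "clllci" → prefix "clllci" already present; 0 new (none)
  "ss" → 2 new (s, s)
  "cllluli" → prefix "clllul" already present; 1 new (i)
  "clllclsilul" → prefix "clllcl" already present; 5 new (s, i, l, u, l)
  "cllslisu" → prefix "cllsl" already present; 3 new (i, s, u)
  "cllluiuislsi" → prefix "cllluiuisls" already present; 1 new (i)
Total nodes = 10 + 6 + 5 + 5 + 2 + 1 + 1 + 3 + 7 + 5 + 6 + 1 + 2 + 0 + 0 + 2 + 1 + 5 + 3 + 1 = 66

66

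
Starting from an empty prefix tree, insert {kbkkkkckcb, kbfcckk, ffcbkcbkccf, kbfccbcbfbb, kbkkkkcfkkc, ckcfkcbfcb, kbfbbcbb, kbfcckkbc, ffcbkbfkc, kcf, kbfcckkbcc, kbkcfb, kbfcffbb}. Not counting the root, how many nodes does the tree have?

67

For each word, the new-node count is its length minus the longest prefix already in the trie:
  "kbkkkkckcb" → 10 new (k, b, k, k, k, k, c, k, c, b)
  "kbfcckk" → prefix "kb" already present; 5 new (f, c, c, k, k)
  "ffcbkcbkccf" → 11 new (f, f, c, b, k, c, b, k, c, c, f)
  "kbfccbcbfbb" → prefix "kbfcc" already present; 6 new (b, c, b, f, b, b)
  "kbkkkkcfkkc" → prefix "kbkkkkc" already present; 4 new (f, k, k, c)
  "ckcfkcbfcb" → 10 new (c, k, c, f, k, c, b, f, c, b)
  "kbfbbcbb" → prefix "kbf" already present; 5 new (b, b, c, b, b)
  "kbfcckkbc" → prefix "kbfcckk" already present; 2 new (b, c)
  "ffcbkbfkc" → prefix "ffcbk" already present; 4 new (b, f, k, c)
  "kcf" → prefix "k" already present; 2 new (c, f)
  "kbfcckkbcc" → prefix "kbfcckkbc" already present; 1 new (c)
  "kbkcfb" → prefix "kbk" already present; 3 new (c, f, b)
  "kbfcffbb" → prefix "kbfc" already present; 4 new (f, f, b, b)
Total nodes = 10 + 5 + 11 + 6 + 4 + 10 + 5 + 2 + 4 + 2 + 1 + 3 + 4 = 67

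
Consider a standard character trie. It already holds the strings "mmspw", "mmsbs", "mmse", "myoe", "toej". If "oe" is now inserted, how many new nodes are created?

"oe" shares no prefix with any stored word, so all 2 characters open new nodes.
2 − 0 = 2 new nodes.

2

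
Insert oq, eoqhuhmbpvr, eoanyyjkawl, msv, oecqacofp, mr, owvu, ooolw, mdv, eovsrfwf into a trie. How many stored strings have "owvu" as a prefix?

Filter for entries beginning with "owvu":
Words under "owvu": owvu
Count: 1

1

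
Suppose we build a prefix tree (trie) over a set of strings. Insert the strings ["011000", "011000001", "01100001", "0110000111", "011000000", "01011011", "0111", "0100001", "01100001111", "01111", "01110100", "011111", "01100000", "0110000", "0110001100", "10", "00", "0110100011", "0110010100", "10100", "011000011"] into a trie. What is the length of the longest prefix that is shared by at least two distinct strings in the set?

Look for the deepest trie node that still has at least two words in its subtree.
e.g. "0110000111" and "01100001111" share the prefix "0110000111" of length 10; no pair shares a longer one.
Longest shared-prefix length: 10

10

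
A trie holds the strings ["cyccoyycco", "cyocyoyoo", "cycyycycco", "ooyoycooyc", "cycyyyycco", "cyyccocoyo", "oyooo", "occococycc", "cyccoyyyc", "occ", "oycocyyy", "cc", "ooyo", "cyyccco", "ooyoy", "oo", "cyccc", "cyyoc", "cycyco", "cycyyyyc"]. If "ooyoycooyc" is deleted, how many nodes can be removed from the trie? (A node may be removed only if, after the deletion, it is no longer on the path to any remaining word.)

A node on "ooyoycooyc"'s path can go only if nothing else ends at it or branches off below it.
The suffix "cooyc" (5 nodes) is used only by "ooyoycooyc"; "ooyoy" is itself a stored word, so pruning stops there.
Nodes removed: 5

5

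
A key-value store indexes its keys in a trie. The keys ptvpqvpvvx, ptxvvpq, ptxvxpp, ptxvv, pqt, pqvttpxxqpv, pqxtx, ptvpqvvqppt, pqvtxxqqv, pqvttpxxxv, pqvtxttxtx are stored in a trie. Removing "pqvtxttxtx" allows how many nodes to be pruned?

5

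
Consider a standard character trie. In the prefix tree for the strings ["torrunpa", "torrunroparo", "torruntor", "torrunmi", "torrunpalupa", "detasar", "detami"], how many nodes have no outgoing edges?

6

A leaf is a node with no children — equivalently, the end of a word that is not a proper prefix of any other stored word.
Those words: "detami", "detasar", "torrunmi", "torrunpalupa", "torrunroparo", "torruntor"
Leaf count: 6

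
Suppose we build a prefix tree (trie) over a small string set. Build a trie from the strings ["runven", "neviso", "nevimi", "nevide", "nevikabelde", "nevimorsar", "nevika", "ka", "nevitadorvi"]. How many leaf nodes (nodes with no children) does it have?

A leaf is a node with no children — equivalently, the end of a word that is not a proper prefix of any other stored word.
Those words: "ka", "nevide", "nevikabelde", "nevimi", "nevimorsar", "neviso", "nevitadorvi", "runven"
Leaf count: 8

8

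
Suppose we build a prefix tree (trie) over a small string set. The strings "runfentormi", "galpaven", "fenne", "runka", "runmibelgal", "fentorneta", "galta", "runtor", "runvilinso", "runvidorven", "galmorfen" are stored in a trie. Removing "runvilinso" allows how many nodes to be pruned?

5

A node on "runvilinso"'s path can go only if nothing else ends at it or branches off below it.
The suffix "linso" (5 nodes) is used only by "runvilinso"; the node for "runvi" still has the child "d", so pruning stops there.
Nodes removed: 5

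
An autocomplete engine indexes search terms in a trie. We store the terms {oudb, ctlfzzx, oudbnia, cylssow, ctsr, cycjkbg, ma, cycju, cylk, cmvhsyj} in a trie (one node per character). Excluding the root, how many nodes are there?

Trie structure (* marks end of a word):
(root)
├─ c
│  ├─ m
│  │  └─ v
│  │     └─ h
│  │        └─ s
│  │           └─ y
│  │              └─ j *
│  ├─ t
│  │  ├─ l
│  │  │  └─ f
│  │  │     └─ z
│  │  │        └─ z
│  │  │           └─ x *
│  │  └─ s
│  │     └─ r *
│  └─ y
│     ├─ c
│     │  └─ j
│     │     ├─ k
│     │     │  └─ b
│     │     │     └─ g *
│     │     └─ u *
│     └─ l
│        ├─ k *
│        └─ s
│           └─ s
│              └─ o
│                 └─ w *
├─ m
│  └─ a *
└─ o
   └─ u
      └─ d
         └─ b *
            └─ n
               └─ i
                  └─ a *
Counting every labelled node above: 37.

37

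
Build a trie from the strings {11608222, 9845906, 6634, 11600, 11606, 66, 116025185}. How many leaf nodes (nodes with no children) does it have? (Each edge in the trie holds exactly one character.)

6

Leaves are exactly the stored words that no other stored word extends.
Those words: "11600", "116025185", "11606", "11608222", "6634", "9845906"
Leaf count: 6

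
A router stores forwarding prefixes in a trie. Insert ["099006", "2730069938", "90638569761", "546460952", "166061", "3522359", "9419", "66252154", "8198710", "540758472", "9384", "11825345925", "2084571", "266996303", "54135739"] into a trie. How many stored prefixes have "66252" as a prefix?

Traverse to the node for "66252", then collect every word in that subtree.
Words under "66252": 66252154
Count: 1

1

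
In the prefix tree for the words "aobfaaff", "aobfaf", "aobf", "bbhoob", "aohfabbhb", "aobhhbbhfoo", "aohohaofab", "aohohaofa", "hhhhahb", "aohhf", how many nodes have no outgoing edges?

8

A leaf is a node with no children — equivalently, the end of a word that is not a proper prefix of any other stored word.
Those words: "aobfaaff", "aobfaf", "aobhhbbhfoo", "aohfabbhb", "aohhf", "aohohaofab", "bbhoob", "hhhhahb"
Leaf count: 8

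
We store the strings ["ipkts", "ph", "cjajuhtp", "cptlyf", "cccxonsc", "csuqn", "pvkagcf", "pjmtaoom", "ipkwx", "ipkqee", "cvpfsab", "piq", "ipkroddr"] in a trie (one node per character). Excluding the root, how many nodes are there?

62

Trace insertions, counting only characters that open a new branch:
  "ipkts" → 5 new (i, p, k, t, s)
  "ph" → 2 new (p, h)
  "cjajuhtp" → 8 new (c, j, a, j, u, h, t, p)
  "cptlyf" → prefix "c" already present; 5 new (p, t, l, y, f)
  "cccxonsc" → prefix "c" already present; 7 new (c, c, x, o, n, s, c)
  "csuqn" → prefix "c" already present; 4 new (s, u, q, n)
  "pvkagcf" → prefix "p" already present; 6 new (v, k, a, g, c, f)
  "pjmtaoom" → prefix "p" already present; 7 new (j, m, t, a, o, o, m)
  "ipkwx" → prefix "ipk" already present; 2 new (w, x)
  "ipkqee" → prefix "ipk" already present; 3 new (q, e, e)
  "cvpfsab" → prefix "c" already present; 6 new (v, p, f, s, a, b)
  "piq" → prefix "p" already present; 2 new (i, q)
  "ipkroddr" → prefix "ipk" already present; 5 new (r, o, d, d, r)
Total nodes = 5 + 2 + 8 + 5 + 7 + 4 + 6 + 7 + 2 + 3 + 6 + 2 + 5 = 62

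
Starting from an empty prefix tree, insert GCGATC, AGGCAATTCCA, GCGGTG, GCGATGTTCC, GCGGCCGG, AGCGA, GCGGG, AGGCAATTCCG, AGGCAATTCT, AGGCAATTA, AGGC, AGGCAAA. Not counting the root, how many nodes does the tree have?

37

Trie structure (* marks end of a word):
(root)
├─ A
│  └─ G
│     ├─ C
│     │  └─ G
│     │     └─ A *
│     └─ G
│        └─ C *
│           └─ A
│              └─ A
│                 ├─ A *
│                 └─ T
│                    └─ T
│                       ├─ A *
│                       └─ C
│                          ├─ C
│                          │  ├─ A *
│                          │  └─ G *
│                          └─ T *
└─ G
   └─ C
      └─ G
         ├─ A
         │  └─ T
         │     ├─ C *
         │     └─ G
         │        └─ T
         │           └─ T
         │              └─ C
         │                 └─ C *
         └─ G
            ├─ C
            │  └─ C
            │     └─ G
            │        └─ G *
            ├─ G *
            └─ T
               └─ G *
Counting every labelled node above: 37.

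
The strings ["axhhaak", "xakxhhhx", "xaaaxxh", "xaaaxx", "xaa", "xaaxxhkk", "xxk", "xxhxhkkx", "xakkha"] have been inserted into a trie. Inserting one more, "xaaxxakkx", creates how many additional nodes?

4

Walking "xaaxxakkx" from the root, the first 5 characters ("xaaxx") follow existing edges; "a" is the first miss.
So 9 − 5 = 4 new nodes.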